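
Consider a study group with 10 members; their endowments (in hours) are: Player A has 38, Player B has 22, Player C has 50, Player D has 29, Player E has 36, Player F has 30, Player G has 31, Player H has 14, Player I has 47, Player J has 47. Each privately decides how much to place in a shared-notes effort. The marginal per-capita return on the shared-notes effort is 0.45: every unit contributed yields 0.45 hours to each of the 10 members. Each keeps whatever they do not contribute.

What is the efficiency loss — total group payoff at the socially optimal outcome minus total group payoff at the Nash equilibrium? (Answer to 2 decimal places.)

1204.00 hours

The private return per contributed unit is 0.45 < 1 for everyone, so the Nash equilibrium is zero contribution and the group total is Σ E_j = 38 + 22 + 50 + 29 + 36 + 30 + 31 + 14 + 47 + 47 = 344.
Each contributed unit returns 4.500 to the group, so the social optimum is full contribution by everyone: group total = 4.500 × 344 = 1548.00.
Efficiency loss = (4.500 − 1) × 344 = 1204.00.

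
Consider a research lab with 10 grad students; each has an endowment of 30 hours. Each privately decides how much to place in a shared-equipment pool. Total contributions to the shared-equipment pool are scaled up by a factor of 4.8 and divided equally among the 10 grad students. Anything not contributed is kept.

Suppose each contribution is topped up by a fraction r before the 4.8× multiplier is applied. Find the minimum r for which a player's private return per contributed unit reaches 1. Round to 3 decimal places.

With matching at rate r, one contributed unit becomes (1 + r) in the shared-equipment pool and returns 4.8 × (1 + r) / 10 to the contributor.
Setting this equal to 1: 1 + r = 10/4.8 = 2.0833.
So the minimum matching rate is r = 2.0833 − 1 = 1.083.

1.083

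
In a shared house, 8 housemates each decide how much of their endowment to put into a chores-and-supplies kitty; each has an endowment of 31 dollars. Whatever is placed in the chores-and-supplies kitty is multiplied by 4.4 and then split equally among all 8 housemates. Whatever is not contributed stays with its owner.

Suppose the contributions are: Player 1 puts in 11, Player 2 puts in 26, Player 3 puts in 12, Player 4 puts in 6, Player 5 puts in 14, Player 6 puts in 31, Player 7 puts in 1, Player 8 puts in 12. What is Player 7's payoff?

92.15 dollars

Total contributed: 11 + 26 + 12 + 6 + 14 + 31 + 1 + 12 = 113.
Each receives 4.4 × 113 / 8 = 62.15 from the chores-and-supplies kitty.
Player 7 keeps 31 − 1 = 30, so Player 7's payoff is 30 + 62.15 = 92.15.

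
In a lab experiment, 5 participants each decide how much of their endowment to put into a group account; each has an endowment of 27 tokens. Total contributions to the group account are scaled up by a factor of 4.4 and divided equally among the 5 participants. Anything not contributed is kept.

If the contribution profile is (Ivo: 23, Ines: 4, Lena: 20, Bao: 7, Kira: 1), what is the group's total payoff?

322.00 tokens

Total contributed: 23 + 4 + 20 + 7 + 1 = 55; total kept: 5 × 27 − 55 = 80.
The group account pays out 4.4 × 55 = 242.00 in aggregate.
Group total = 80 + 242.00 = 322.00.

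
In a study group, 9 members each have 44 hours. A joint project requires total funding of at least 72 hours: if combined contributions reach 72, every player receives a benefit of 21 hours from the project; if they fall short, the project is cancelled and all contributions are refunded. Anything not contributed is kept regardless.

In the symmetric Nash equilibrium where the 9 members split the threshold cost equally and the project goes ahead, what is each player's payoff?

57 hours

Equal share of the threshold: 72/9 = 8.
At this profile no one gains by cutting their contribution: any cut drops the total below 72, the project is cancelled, contributions are refunded, and the deviator ends with 44, which is less than 44 − 8 + 21 = 57. Contributing more than 8 just wastes the excess. So contributing exactly 8 is a best response.
Each player's payoff: 44 − 8 + 21 = 57.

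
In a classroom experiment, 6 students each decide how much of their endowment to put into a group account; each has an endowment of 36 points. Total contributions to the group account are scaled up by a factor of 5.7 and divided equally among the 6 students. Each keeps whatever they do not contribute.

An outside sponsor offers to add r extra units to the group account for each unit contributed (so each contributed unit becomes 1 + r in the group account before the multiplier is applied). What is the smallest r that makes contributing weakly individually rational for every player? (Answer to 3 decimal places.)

0.053

With matching at rate r, one contributed unit becomes (1 + r) in the group account and returns 5.7 × (1 + r) / 6 to the contributor.
Setting this equal to 1: 1 + r = 6/5.7 = 1.0526.
So the minimum matching rate is r = 1.0526 − 1 = 0.053.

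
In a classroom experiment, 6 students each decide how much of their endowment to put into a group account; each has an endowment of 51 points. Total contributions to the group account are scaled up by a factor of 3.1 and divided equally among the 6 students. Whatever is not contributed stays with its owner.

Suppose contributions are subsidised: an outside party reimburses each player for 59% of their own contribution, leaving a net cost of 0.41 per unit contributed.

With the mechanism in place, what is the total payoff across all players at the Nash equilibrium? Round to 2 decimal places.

The effective private return per unit is now (3.1/6) / 0.41 = 1.2602 > 1, so every player's dominant strategy flips to full contribution.
At the Nash equilibrium everyone contributes 51. Group total payoff = 6 × (51 × 0.59 + 3.1 × 51) = 1129.14.

1129.14 points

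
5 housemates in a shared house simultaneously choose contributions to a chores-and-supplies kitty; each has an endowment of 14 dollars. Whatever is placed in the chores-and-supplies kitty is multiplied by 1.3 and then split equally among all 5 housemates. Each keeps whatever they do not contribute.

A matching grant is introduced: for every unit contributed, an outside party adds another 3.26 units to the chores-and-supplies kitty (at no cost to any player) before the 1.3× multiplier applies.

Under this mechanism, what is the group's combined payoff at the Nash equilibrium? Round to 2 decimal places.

Under the mechanism each unit contributed yields 1.3 × 4.26 / 5 = 1.1076 back to its contributor per unit of net cost, which exceeds 1, making full contribution the dominant choice for everyone.
At the Nash equilibrium everyone contributes 14. Group total payoff = 1.3 × 4.26 × 70 = 387.66.

387.66 dollars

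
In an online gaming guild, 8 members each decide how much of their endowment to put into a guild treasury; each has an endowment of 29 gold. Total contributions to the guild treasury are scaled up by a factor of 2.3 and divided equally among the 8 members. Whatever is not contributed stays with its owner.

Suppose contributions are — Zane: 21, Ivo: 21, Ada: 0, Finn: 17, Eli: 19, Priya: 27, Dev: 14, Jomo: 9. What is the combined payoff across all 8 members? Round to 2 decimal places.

Total contributed: 21 + 21 + 0 + 17 + 19 + 27 + 14 + 9 = 128; total kept: 8 × 29 − 128 = 104.
The guild treasury pays out 2.3 × 128 = 294.40 in aggregate.
Group total = 104 + 294.40 = 398.40.

398.40 gold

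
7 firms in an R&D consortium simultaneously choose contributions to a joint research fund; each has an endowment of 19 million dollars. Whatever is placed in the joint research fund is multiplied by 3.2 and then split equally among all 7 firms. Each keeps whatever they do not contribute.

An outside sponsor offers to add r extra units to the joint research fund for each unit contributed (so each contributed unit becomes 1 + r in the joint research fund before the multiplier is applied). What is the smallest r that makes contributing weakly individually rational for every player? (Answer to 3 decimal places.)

1.188

With matching at rate r, one contributed unit becomes (1 + r) in the joint research fund and returns 3.2 × (1 + r) / 7 to the contributor.
Setting this equal to 1: 1 + r = 7/3.2 = 2.1875.
So the minimum matching rate is r = 2.1875 − 1 = 1.188.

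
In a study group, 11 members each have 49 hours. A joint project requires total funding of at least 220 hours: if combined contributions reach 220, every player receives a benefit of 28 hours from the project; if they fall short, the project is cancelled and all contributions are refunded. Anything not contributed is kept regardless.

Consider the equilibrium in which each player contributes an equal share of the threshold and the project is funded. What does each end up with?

Equal share of the threshold: 220/11 = 20.
At this profile no one gains by cutting their contribution: any cut drops the total below 220, the project is cancelled, contributions are refunded, and the deviator ends with 49, which is less than 49 − 20 + 28 = 57. Contributing more than 20 just wastes the excess. So contributing exactly 20 is a best response.
Each player's payoff: 49 − 20 + 28 = 57.

57 hours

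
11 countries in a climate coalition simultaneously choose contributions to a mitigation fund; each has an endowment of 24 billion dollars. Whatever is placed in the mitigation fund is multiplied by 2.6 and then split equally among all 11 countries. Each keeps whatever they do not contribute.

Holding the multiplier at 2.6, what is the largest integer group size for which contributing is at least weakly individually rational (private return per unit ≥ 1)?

Private return per unit is 2.6/(group size), which is ≥ 1 whenever the group size is ≤ 2.6.
The largest such integer is 2.

2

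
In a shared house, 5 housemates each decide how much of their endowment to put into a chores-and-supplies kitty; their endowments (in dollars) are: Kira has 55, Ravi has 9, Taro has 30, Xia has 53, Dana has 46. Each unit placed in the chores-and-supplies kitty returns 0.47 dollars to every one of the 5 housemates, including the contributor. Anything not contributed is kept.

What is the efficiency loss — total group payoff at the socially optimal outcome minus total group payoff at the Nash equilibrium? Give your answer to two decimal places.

The private return per contributed unit is 0.47 < 1 for everyone, so the Nash equilibrium is zero contribution and the group total is Σ E_j = 55 + 9 + 30 + 53 + 46 = 193.
Each contributed unit returns 2.350 to the group, so the social optimum is full contribution by everyone: group total = 2.350 × 193 = 453.55.
Efficiency loss = (2.350 − 1) × 193 = 260.55.

260.55 dollars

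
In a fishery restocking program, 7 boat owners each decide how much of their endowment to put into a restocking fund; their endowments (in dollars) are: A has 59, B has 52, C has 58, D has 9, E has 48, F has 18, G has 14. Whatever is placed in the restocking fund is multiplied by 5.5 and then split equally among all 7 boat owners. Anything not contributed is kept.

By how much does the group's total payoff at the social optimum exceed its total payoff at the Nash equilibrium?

The private return per contributed unit is 5.5/7 = 0.7857 < 1 for every player regardless of endowment, so the Nash equilibrium is zero contribution and the group total is Σ E_j = 59 + 52 + 58 + 9 + 48 + 18 + 14 = 258.
Each contributed unit returns 5.500 to the group, so the social optimum is full contribution by everyone: group total = 5.500 × 258 = 1419.00.
Efficiency loss = (5.500 − 1) × 258 = 1161.00.

1161.00 dollars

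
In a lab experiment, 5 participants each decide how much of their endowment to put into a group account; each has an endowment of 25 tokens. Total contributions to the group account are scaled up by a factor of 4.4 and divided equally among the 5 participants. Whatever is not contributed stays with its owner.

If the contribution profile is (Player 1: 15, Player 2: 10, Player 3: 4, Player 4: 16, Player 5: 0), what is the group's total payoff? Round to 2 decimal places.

Total contributed: 15 + 10 + 4 + 16 + 0 = 45; total kept: 5 × 25 − 45 = 80.
The group account pays out 4.4 × 45 = 198.00 in aggregate.
Group total = 80 + 198.00 = 278.00.

278.00 tokens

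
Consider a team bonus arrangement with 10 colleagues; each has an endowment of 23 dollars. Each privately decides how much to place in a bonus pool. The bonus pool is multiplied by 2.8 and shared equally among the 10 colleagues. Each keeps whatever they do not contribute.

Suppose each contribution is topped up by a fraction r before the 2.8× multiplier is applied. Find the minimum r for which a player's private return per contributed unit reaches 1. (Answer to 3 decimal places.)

With matching at rate r, one contributed unit becomes (1 + r) in the bonus pool and returns 2.8 × (1 + r) / 10 to the contributor.
Setting this equal to 1: 1 + r = 10/2.8 = 3.5714.
So the minimum matching rate is r = 3.5714 − 1 = 2.571.

2.571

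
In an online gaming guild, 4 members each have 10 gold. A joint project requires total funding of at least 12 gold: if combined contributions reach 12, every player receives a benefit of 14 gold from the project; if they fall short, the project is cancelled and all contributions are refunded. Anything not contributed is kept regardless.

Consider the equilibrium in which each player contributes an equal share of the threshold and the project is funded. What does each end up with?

21 gold

Equal share of the threshold: 12/4 = 3.
At this profile no one gains by cutting their contribution: any cut drops the total below 12, the project is cancelled, contributions are refunded, and the deviator ends with 10, which is less than 10 − 3 + 14 = 21. Contributing more than 3 just wastes the excess. So contributing exactly 3 is a best response.
Each player's payoff: 10 − 3 + 14 = 21.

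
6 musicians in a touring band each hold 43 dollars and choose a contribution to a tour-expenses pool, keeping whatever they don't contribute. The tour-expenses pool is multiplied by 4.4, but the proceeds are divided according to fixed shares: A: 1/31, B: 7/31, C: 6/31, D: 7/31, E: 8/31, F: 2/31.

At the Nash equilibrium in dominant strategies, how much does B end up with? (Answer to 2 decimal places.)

For player j, contributing a unit is worthwhile iff 4.4 × (j's share) ≥ 1, i.e. iff j's share is at least 0.2273.
E alone (share 8/31) is above the threshold, contributing 43; the remaining 5 contribute 0. Total contributed: 43.
B keeps 43 and receives 4.4 × 43 × 7/31 = 42.72 from the tour-expenses pool, for a payoff of 85.72.

85.72 dollars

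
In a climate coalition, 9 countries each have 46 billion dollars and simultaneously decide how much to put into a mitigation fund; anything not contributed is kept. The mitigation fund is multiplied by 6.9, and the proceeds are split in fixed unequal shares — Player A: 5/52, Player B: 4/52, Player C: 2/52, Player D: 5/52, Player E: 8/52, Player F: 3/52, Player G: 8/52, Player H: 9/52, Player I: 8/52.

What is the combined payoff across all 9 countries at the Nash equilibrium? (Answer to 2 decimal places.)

A player with share s gets back 6.9·s per unit contributed, so full contribution is dominant for anyone with s > 1/6.9 = 0.1449 and zero contribution is dominant for anyone below.
Player E, Player G, Player H and Player I are above the threshold, contributing 46 each; the remaining 5 contribute 0. Total contributed: 184.
The mitigation fund pays out 6.9 × 184 = 1269.60 in total (split across the unequal shares, but the aggregate is all that matters for the group sum).
The 5 free-riders keep 46 each, adding 230. Group total = 230 + 1269.60 = 1499.60.

1499.60 billion dollars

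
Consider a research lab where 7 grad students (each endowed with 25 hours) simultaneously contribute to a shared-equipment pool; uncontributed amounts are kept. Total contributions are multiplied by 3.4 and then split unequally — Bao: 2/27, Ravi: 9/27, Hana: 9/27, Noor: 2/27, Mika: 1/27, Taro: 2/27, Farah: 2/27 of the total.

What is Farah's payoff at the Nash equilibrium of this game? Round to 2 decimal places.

37.59 hours

Player j's private return per contributed unit is 3.4 × (j's share). Contributing is weakly dominant for j when that share is at least 1/3.4 = 0.2941, and contributing 0 is dominant otherwise.
Ravi and Hana are above the threshold, contributing 25 each; the remaining 5 contribute 0. Total contributed: 50.
Farah keeps 25 and receives 3.4 × 50 × 2/27 = 12.59 from the shared-equipment pool, for a payoff of 37.59.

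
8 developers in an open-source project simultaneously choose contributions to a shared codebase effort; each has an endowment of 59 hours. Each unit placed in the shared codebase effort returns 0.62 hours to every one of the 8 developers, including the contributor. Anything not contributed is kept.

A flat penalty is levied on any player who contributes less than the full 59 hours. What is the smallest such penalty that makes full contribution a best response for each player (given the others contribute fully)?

22.42 hours

Given the others contribute fully, the best deviation is to contribute 0 (any partial contribution still incurs the fine and gives up units whose private return 0.62 is below 1).
Deviating from 59 to 0 saves 59 hours but forfeits the deviator's share of the drop in the shared codebase effort: 0.62 × 59 = 36.58.
So the deviation gain is 59 − 36.58 = 22.42, and the fine must be at least 22.42 hours to wipe it out.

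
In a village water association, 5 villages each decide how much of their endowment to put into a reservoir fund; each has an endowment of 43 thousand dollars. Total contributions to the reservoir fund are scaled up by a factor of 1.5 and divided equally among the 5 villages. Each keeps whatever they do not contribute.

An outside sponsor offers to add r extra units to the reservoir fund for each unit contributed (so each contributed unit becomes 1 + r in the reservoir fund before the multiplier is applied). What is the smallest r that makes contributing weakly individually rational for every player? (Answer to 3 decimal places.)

2.333

With matching at rate r, one contributed unit becomes (1 + r) in the reservoir fund and returns 1.5 × (1 + r) / 5 to the contributor.
Setting this equal to 1: 1 + r = 5/1.5 = 3.3333.
So the minimum matching rate is r = 3.3333 − 1 = 2.333.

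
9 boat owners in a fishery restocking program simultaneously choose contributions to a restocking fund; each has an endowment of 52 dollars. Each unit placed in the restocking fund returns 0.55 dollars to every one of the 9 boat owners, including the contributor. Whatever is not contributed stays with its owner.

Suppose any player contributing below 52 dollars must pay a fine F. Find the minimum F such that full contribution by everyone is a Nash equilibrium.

Given the others contribute fully, the best deviation is to contribute 0 (any partial contribution still incurs the fine and gives up units whose private return 0.55 is below 1).
Deviating from 52 to 0 saves 52 dollars but forfeits the deviator's share of the drop in the restocking fund: 0.55 × 52 = 28.60.
So the deviation gain is 52 − 28.60 = 23.40, and the fine must be at least 23.40 dollars to wipe it out.

23.40 dollars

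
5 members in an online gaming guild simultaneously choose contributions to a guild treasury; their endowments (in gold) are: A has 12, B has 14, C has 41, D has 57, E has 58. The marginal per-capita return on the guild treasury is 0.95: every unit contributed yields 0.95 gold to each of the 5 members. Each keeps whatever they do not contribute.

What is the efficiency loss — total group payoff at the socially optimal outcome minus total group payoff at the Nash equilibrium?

682.50 gold

The private return per contributed unit is 0.95 < 1 for everyone, so the Nash equilibrium is zero contribution and the group total is Σ E_j = 12 + 14 + 41 + 57 + 58 = 182.
Each contributed unit returns 4.750 to the group, so the social optimum is full contribution by everyone: group total = 4.750 × 182 = 864.50.
Efficiency loss = (4.750 − 1) × 182 = 682.50.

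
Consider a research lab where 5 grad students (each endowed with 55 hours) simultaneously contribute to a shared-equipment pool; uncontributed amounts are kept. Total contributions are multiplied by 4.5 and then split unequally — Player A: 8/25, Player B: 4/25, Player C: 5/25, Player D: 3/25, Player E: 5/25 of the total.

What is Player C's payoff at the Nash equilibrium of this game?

104.50 hours

Player j's private return per contributed unit is 4.5 × (j's share). Contributing is weakly dominant for j when that share is at least 1/4.5 = 0.2222, and contributing 0 is dominant otherwise.
Player A alone (share 8/25) is above the threshold, contributing 55; the remaining 4 contribute 0. Total contributed: 55.
Player C keeps 55 and receives 4.5 × 55 × 5/25 = 49.50 from the shared-equipment pool, for a payoff of 104.50.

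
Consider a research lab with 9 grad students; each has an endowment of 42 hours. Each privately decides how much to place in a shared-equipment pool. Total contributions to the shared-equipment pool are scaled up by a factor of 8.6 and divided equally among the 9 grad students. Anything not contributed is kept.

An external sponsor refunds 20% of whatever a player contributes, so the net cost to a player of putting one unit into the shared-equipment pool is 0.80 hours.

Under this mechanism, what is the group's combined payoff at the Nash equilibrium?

With the mechanism, a contributed unit returns (8.6/9) / 0.80 = 1.1944 per unit of net cost to the contributor — now above 1 — so contributing fully is weakly dominant for every player.
So the Nash equilibrium is full contribution by all 9; the group earns 9 × (42 × 0.20 + 8.6 × 42) = 3326.40.

3326.40 hours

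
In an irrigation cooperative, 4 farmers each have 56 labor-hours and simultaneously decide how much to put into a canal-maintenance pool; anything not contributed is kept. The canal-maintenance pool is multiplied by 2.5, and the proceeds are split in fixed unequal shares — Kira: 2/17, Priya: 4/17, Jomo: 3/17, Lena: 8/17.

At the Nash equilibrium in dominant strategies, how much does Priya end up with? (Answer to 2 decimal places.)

Each unit j contributes comes back to j as 2.5 × (j's share), so j prefers to contribute only if that share exceeds 1/2.5 = 0.4000; otherwise keeping the unit dominates.
Only Lena (8/17) clears that bar, contributing 56; the remaining 3 contribute 0. Total contributed: 56.
Priya keeps 56 and receives 2.5 × 56 × 4/17 = 32.94 from the canal-maintenance pool, for a payoff of 88.94.

88.94 labor-hours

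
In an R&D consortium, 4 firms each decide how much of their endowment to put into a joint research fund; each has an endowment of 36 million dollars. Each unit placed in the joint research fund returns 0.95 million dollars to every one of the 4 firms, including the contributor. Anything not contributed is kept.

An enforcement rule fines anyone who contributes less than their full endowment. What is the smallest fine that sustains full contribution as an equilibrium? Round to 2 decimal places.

Given the others contribute fully, the best deviation is to contribute 0 (any partial contribution still incurs the fine and gives up units whose private return 0.95 is below 1).
Deviating from 36 to 0 saves 36 million dollars but forfeits the deviator's share of the drop in the joint research fund: 0.95 × 36 = 34.20.
So the deviation gain is 36 − 34.20 = 1.80, and the fine must be at least 1.80 million dollars to wipe it out.

1.80 million dollars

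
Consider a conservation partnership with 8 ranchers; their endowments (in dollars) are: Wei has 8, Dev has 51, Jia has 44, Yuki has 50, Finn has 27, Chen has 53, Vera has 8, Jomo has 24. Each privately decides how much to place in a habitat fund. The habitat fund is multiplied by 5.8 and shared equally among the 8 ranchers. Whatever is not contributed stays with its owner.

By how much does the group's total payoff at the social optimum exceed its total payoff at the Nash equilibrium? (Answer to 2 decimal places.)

1272.00 dollars

The private return per contributed unit is 5.8/8 = 0.7250 < 1 for every player regardless of endowment, so the Nash equilibrium is zero contribution and the group total is Σ E_j = 8 + 51 + 44 + 50 + 27 + 53 + 8 + 24 = 265.
Each contributed unit returns 5.800 to the group, so the social optimum is full contribution by everyone: group total = 5.800 × 265 = 1537.00.
Efficiency loss = (5.800 − 1) × 265 = 1272.00.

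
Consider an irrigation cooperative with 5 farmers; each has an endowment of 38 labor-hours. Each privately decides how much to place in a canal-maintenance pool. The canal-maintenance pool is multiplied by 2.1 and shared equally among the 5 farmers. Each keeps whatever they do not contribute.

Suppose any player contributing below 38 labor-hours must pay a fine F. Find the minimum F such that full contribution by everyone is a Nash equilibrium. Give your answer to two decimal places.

22.04 labor-hours

Given the others contribute fully, the best deviation is to contribute 0 (any partial contribution still incurs the fine and gives up units whose private return 0.4200 is below 1).
Deviating from 38 to 0 saves 38 labor-hours but forfeits the deviator's share of the drop in the canal-maintenance pool: 2.1/5 × 38 = 15.96.
So the deviation gain is 38 − 15.96 = 22.04, and the fine must be at least 22.04 labor-hours to wipe it out.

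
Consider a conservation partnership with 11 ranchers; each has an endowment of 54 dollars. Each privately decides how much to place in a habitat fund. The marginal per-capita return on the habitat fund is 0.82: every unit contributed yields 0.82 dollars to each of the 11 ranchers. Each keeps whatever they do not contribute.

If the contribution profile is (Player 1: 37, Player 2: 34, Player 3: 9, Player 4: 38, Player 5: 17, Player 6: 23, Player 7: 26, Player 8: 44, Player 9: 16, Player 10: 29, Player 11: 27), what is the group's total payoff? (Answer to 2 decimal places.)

3000.00 dollars

Total contributed: 37 + 34 + 9 + 38 + 17 + 23 + 26 + 44 + 16 + 29 + 27 = 300; total kept: 11 × 54 − 300 = 294.
The habitat fund pays out 0.82 × 11 × 300 = 2706.00 in aggregate.
Group total = 294 + 2706.00 = 3000.00.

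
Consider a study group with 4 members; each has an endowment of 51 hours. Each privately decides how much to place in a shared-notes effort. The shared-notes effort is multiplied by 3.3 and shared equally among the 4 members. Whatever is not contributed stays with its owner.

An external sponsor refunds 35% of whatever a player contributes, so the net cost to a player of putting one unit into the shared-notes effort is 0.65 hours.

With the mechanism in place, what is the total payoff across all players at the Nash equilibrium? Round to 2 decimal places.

744.60 hours

With the mechanism, a contributed unit returns (3.3/4) / 0.65 = 1.2692 per unit of net cost to the contributor — now above 1 — so contributing fully is weakly dominant for every player.
So the Nash equilibrium is full contribution by all 4; the group earns 4 × (51 × 0.35 + 3.3 × 51) = 744.60.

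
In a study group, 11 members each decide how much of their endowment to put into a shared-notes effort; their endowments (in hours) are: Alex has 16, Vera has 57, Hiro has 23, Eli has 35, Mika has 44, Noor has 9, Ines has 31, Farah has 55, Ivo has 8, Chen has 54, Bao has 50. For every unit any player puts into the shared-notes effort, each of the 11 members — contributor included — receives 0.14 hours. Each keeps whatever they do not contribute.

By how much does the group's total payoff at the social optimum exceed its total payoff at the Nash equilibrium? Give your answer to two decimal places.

206.28 hours

The private return per contributed unit is 0.14 < 1 for everyone, so the Nash equilibrium is zero contribution and the group total is Σ E_j = 16 + 57 + 23 + 35 + 44 + 9 + 31 + 55 + 8 + 54 + 50 = 382.
Each contributed unit returns 1.540 to the group, so the social optimum is full contribution by everyone: group total = 1.540 × 382 = 588.28.
Efficiency loss = (1.540 − 1) × 382 = 206.28.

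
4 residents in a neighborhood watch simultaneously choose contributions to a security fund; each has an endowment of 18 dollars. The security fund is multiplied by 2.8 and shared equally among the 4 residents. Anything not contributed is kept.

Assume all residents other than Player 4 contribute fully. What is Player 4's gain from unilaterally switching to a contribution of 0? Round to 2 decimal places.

5.40 dollars

Switching from a contribution of 18 to 0 lets Player 4 keep an extra 18 dollars, but lowers the security fund by 18, which costs Player 4 their own share of that drop: 2.8/4 × 18 = 12.60.
Net gain = 18 − 12.60 = 5.40. The private return per contributed unit (0.7000) is below 1, so free-riding is indeed the best response regardless of what the others do.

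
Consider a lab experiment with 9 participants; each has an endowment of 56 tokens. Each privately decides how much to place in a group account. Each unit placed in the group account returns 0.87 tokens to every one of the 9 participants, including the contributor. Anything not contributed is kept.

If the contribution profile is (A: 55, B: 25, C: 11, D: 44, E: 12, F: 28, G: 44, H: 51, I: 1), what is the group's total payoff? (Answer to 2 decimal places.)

2354.93 tokens

Total contributed: 55 + 25 + 11 + 44 + 12 + 28 + 44 + 51 + 1 = 271; total kept: 9 × 56 − 271 = 233.
The group account pays out 0.87 × 9 × 271 = 2121.93 in aggregate.
Group total = 233 + 2121.93 = 2354.93.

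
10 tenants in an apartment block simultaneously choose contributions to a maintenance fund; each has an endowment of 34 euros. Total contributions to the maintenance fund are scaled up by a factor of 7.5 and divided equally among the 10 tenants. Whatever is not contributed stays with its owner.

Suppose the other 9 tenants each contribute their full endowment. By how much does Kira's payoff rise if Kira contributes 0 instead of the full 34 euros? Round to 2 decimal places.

Switching from a contribution of 34 to 0 lets Kira keep an extra 34 euros, but lowers the maintenance fund by 34, which costs Kira their own share of that drop: 7.5/10 × 34 = 25.50.
Net gain = 34 − 25.50 = 8.50. The private return per contributed unit (0.7500) is below 1, so free-riding is indeed the best response regardless of what the others do.

8.50 euros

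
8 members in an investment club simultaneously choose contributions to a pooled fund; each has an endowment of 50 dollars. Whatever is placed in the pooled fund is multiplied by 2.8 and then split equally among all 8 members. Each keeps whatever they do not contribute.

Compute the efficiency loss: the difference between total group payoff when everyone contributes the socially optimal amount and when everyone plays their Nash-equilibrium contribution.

720.00 dollars

Each contributed unit returns 2.8/8 = 0.3500 to its contributor — below 1 — so contributing 0 is dominant for every player. At the Nash equilibrium everyone keeps their 50, and the group total is 8 × 50 = 400.
Each contributed unit returns 2.800 to the group as a whole (0.3500 to each of 8 players), which exceeds 1, so the social optimum is full contribution: group total = 2.800 × 400 = 1120.00.
Efficiency loss = 1120.00 − 400 = 720.00.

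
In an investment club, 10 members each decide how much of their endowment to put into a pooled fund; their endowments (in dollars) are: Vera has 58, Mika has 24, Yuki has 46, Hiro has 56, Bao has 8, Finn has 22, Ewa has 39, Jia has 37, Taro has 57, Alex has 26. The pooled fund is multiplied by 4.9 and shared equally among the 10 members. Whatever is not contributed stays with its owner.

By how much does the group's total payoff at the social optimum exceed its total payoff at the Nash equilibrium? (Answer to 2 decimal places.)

The private return per contributed unit is 4.9/10 = 0.4900 < 1 for every player regardless of endowment, so the Nash equilibrium is zero contribution and the group total is Σ E_j = 58 + 24 + 46 + 56 + 8 + 22 + 39 + 37 + 57 + 26 = 373.
Each contributed unit returns 4.900 to the group, so the social optimum is full contribution by everyone: group total = 4.900 × 373 = 1827.70.
Efficiency loss = (4.900 − 1) × 373 = 1454.70.

1454.70 dollars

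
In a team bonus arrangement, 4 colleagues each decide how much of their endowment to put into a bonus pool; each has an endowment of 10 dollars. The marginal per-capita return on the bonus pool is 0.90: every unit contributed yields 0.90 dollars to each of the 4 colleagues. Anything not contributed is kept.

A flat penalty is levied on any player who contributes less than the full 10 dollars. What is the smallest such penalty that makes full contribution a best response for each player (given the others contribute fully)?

1.00 dollars

Given the others contribute fully, the best deviation is to contribute 0 (any partial contribution still incurs the fine and gives up units whose private return 0.90 is below 1).
Deviating from 10 to 0 saves 10 dollars but forfeits the deviator's share of the drop in the bonus pool: 0.90 × 10 = 9.00.
So the deviation gain is 10 − 9.00 = 1.00, and the fine must be at least 1.00 dollars to wipe it out.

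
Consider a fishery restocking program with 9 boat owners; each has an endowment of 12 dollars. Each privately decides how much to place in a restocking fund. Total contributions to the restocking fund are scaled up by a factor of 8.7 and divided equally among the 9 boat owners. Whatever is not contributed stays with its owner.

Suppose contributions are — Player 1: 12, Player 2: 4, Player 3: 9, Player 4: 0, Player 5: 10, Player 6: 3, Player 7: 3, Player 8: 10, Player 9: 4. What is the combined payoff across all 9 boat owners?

531.50 dollars

Total contributed: 12 + 4 + 9 + 0 + 10 + 3 + 3 + 10 + 4 = 55; total kept: 9 × 12 − 55 = 53.
The restocking fund pays out 8.7 × 55 = 478.50 in aggregate.
Group total = 53 + 478.50 = 531.50.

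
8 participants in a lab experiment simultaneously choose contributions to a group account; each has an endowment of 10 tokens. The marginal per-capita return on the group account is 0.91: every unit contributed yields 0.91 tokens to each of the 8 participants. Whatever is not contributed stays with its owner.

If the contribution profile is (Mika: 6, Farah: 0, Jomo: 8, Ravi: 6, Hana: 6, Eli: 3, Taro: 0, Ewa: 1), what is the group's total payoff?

268.40 tokens

Total contributed: 6 + 0 + 8 + 6 + 6 + 3 + 0 + 1 = 30; total kept: 8 × 10 − 30 = 50.
The group account pays out 0.91 × 8 × 30 = 218.40 in aggregate.
Group total = 50 + 218.40 = 268.40.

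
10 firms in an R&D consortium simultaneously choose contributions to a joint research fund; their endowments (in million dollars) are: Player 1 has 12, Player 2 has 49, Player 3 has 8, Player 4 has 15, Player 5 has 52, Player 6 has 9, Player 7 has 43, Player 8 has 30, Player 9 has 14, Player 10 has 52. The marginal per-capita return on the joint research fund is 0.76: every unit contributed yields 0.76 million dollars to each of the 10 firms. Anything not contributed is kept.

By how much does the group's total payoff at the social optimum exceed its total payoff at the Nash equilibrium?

1874.40 million dollars

The private return per contributed unit is 0.76 < 1 for everyone, so the Nash equilibrium is zero contribution and the group total is Σ E_j = 12 + 49 + 8 + 15 + 52 + 9 + 43 + 30 + 14 + 52 = 284.
Each contributed unit returns 7.600 to the group, so the social optimum is full contribution by everyone: group total = 7.600 × 284 = 2158.40.
Efficiency loss = (7.600 − 1) × 284 = 1874.40.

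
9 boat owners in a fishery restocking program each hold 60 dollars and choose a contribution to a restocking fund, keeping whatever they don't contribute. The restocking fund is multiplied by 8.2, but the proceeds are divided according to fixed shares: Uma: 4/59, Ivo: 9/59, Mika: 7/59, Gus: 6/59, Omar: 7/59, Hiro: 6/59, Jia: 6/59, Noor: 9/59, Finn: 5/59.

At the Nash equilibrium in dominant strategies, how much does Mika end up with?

176.75 dollars

Player j's private return per contributed unit is 8.2 × (j's share). Contributing is weakly dominant for j when that share is at least 1/8.2 = 0.1220, and contributing 0 is dominant otherwise.
The shares above 0.1220 belong to Ivo and Noor, contributing 60 each; the remaining 7 contribute 0. Total contributed: 120.
Mika keeps 60 and receives 8.2 × 120 × 7/59 = 116.75 from the restocking fund, for a payoff of 176.75.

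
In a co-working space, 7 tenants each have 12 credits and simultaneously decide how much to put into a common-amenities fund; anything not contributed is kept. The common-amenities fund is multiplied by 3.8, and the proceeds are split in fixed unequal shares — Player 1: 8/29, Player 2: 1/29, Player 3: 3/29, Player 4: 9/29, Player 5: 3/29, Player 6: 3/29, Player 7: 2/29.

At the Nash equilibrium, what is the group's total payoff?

Each unit j contributes comes back to j as 3.8 × (j's share), so j prefers to contribute only if that share exceeds 1/3.8 = 0.2632; otherwise keeping the unit dominates.
The shares above 0.2632 belong to Player 1 and Player 4, contributing 12 each; the remaining 5 contribute 0. Total contributed: 24.
The common-amenities fund pays out 3.8 × 24 = 91.20 in total (split across the unequal shares, but the aggregate is all that matters for the group sum).
The 5 free-riders keep 12 each, adding 60. Group total = 60 + 91.20 = 151.20.

151.20 credits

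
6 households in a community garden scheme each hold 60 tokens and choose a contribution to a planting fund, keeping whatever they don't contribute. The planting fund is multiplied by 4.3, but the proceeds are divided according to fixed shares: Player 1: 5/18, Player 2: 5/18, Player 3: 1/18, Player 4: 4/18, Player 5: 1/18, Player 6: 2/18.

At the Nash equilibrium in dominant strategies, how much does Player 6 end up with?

117.33 tokens

Each unit j contributes comes back to j as 4.3 × (j's share), so j prefers to contribute only if that share exceeds 1/4.3 = 0.2326; otherwise keeping the unit dominates.
Player 1 and Player 2 are above the threshold, contributing 60 each; the remaining 4 contribute 0. Total contributed: 120.
Player 6 keeps 60 and receives 4.3 × 120 × 2/18 = 57.33 from the planting fund, for a payoff of 117.33.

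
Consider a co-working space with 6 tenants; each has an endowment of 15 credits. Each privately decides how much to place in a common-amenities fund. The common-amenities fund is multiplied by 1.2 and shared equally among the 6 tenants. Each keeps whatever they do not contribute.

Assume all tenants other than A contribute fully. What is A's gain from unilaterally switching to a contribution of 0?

Switching from a contribution of 15 to 0 lets A keep an extra 15 credits, but lowers the common-amenities fund by 15, which costs A their own share of that drop: 1.2/6 × 15 = 3.00.
Net gain = 15 − 3.00 = 12.00. The private return per contributed unit (0.2000) is below 1, so free-riding is indeed the best response regardless of what the others do.

12.00 credits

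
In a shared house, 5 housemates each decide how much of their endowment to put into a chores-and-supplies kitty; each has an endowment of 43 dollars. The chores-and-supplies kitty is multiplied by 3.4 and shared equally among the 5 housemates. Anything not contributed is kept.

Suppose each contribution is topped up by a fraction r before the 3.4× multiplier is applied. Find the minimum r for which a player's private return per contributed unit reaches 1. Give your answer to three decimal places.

With matching at rate r, one contributed unit becomes (1 + r) in the chores-and-supplies kitty and returns 3.4 × (1 + r) / 5 to the contributor.
Setting this equal to 1: 1 + r = 5/3.4 = 1.4706.
So the minimum matching rate is r = 1.4706 − 1 = 0.471.

0.471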